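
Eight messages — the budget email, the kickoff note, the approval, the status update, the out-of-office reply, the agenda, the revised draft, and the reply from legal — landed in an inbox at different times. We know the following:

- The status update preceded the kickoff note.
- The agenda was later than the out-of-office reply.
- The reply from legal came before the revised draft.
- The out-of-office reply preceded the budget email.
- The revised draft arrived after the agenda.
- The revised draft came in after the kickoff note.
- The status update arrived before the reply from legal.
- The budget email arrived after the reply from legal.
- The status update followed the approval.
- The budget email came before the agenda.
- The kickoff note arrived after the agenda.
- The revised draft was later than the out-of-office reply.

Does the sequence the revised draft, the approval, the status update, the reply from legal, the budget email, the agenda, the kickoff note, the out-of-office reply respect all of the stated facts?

The constraints require the reply from legal before the revised draft, but in the proposed sequence the revised draft appears ahead of the reply from legal. That one violation is enough.

no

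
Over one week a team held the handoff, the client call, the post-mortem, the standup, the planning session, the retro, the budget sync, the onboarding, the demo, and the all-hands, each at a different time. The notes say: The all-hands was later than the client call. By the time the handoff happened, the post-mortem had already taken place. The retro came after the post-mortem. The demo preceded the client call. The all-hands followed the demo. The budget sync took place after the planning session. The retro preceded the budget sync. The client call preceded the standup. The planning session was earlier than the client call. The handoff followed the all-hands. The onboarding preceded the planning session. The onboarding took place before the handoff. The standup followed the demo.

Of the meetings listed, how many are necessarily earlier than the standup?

4

Directly stated before the standup: the client call and the demo.
The onboarding reaches the standup via the onboarding → the planning session → the client call → the standup.
The planning session reaches the standup via the planning session → the client call → the standup.
No chain forces the handoff (or any of the others) ahead of the standup.
That's the client call, the demo, the onboarding, and the planning session — 4 in all.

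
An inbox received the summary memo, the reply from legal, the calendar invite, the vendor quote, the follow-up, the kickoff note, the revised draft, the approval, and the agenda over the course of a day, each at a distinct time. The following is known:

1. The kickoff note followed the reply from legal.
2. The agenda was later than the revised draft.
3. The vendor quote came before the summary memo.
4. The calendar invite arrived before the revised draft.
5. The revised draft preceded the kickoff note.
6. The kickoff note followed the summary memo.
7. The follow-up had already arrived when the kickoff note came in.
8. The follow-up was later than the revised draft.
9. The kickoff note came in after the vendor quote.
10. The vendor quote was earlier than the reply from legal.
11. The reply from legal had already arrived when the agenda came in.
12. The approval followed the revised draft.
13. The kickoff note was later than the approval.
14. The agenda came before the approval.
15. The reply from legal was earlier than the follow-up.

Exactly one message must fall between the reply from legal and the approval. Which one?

the agenda

Tracing the constraints gives the reply from legal → the agenda → the approval, so the agenda sits after the reply from legal and before the approval.
No other message is forced both after the reply from legal and before the approval.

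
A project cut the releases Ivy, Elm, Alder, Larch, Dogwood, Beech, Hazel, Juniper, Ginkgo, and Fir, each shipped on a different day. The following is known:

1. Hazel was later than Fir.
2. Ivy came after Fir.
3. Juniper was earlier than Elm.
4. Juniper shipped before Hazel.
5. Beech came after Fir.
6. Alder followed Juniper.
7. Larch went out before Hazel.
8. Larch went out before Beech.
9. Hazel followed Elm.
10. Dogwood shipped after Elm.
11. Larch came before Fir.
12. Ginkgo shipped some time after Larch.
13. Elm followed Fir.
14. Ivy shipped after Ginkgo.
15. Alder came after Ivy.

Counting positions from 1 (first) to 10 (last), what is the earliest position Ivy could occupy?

4

Fir, Ginkgo, and Larch must all come before Ivy — 3 forced predecessors.
Nothing else is forced ahead of Ivy, so its earliest slot is position 3 + 1 = 4.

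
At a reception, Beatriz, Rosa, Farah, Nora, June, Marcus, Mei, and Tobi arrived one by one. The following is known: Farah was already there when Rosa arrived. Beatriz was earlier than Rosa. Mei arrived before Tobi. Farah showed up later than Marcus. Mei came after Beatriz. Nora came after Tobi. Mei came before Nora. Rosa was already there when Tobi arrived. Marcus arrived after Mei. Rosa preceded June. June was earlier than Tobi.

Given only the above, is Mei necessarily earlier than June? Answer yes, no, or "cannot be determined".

yes

Chain the constraints: Mei → Marcus → Farah → Rosa → June. Each link is directly stated, so Mei comes before June.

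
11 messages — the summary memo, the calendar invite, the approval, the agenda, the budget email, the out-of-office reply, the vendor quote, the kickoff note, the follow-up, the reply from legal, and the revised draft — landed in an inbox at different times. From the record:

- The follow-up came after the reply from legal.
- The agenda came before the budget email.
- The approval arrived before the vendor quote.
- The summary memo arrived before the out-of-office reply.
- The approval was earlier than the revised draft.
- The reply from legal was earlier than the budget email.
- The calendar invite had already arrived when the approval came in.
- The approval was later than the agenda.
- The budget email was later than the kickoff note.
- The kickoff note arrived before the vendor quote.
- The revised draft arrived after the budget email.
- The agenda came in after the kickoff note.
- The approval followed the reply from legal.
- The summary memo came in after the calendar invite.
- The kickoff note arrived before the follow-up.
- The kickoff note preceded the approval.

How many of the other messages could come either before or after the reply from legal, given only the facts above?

Forced after the reply from legal: the approval, the budget email, the follow-up, the revised draft, and the vendor quote.
That leaves the agenda, the calendar invite, the kickoff note, the out-of-office reply, and the summary memo with no forced order relative to the reply from legal — 5.

5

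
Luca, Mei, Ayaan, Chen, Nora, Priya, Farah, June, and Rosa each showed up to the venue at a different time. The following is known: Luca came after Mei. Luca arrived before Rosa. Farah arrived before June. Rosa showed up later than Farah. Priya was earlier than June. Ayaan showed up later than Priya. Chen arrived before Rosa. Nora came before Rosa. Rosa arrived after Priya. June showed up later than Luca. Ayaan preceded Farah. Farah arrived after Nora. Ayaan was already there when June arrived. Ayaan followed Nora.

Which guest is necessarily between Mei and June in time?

Tracing the constraints gives Mei → Luca → June, so Luca sits after Mei and before June.
No other guest is forced both after Mei and before June.

Luca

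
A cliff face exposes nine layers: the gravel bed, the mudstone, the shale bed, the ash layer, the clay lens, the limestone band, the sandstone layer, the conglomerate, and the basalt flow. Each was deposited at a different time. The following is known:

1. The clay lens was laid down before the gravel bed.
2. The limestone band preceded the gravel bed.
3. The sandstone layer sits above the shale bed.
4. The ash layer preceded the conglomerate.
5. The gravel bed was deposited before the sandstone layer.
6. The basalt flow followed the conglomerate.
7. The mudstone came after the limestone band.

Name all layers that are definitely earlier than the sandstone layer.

the clay lens, the gravel bed, the limestone band, the shale bed

Directly stated before the sandstone layer: the gravel bed and the shale bed.
The clay lens reaches the sandstone layer via the clay lens → the gravel bed → the sandstone layer.
The limestone band reaches the sandstone layer via the limestone band → the gravel bed → the sandstone layer.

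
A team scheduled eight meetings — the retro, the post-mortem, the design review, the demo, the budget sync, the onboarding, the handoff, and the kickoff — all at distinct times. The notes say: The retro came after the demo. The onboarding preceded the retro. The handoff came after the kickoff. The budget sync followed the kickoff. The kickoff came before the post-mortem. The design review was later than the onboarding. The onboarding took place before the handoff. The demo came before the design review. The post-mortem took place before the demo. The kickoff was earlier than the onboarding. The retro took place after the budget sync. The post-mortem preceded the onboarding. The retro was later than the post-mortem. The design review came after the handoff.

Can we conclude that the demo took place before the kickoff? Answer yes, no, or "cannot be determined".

no

Tracing the constraints gives the kickoff → the post-mortem → the demo, so the kickoff must come before the demo.
That means the demo cannot be before the kickoff.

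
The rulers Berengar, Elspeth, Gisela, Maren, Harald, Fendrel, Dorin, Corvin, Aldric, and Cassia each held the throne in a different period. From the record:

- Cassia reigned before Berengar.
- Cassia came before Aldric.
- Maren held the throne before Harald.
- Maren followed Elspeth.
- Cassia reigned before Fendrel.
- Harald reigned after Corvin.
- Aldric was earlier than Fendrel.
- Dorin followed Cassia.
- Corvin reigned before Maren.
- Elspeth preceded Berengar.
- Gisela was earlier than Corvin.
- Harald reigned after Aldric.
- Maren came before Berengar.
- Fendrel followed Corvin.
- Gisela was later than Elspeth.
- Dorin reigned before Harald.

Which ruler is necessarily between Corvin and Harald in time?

Maren

Tracing the constraints gives Corvin → Maren → Harald, so Maren sits after Corvin and before Harald.
No other ruler is forced both after Corvin and before Harald.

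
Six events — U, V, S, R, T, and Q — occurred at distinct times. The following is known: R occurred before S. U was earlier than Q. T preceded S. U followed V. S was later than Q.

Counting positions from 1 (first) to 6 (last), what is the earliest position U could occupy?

2

V must come before U — 1 forced predecessor.
Nothing else is forced ahead of U, so its earliest slot is position 1 + 1 = 2.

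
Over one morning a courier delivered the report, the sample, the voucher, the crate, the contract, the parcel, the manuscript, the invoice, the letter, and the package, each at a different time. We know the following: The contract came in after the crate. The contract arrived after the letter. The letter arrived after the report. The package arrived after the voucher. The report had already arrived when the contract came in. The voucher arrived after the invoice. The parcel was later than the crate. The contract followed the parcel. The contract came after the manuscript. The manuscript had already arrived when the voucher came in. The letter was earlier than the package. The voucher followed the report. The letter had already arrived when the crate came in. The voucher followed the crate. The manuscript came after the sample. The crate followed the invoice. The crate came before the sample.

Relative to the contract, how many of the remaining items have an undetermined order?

2

Forced before the contract: the crate, the invoice, the letter, the manuscript, the parcel, the report, and the sample.
That leaves the package and the voucher with no forced order relative to the contract — 2.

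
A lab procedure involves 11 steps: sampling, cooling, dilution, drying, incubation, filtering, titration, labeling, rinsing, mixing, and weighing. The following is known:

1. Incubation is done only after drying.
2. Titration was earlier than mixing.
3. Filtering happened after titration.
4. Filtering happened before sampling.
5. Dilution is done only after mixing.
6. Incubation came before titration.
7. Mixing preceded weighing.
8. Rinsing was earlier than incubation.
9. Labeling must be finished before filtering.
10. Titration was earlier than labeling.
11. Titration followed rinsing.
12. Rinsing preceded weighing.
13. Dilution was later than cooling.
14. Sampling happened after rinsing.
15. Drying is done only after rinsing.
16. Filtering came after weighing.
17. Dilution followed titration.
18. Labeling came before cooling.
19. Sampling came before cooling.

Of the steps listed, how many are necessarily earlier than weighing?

5

Directly stated before weighing: mixing and rinsing.
Drying reaches weighing via drying → incubation → titration → mixing → weighing.
Incubation reaches weighing via incubation → titration → mixing → weighing.
Titration reaches weighing via titration → mixing → weighing.
That's drying, incubation, mixing, rinsing, and titration — 5 in all.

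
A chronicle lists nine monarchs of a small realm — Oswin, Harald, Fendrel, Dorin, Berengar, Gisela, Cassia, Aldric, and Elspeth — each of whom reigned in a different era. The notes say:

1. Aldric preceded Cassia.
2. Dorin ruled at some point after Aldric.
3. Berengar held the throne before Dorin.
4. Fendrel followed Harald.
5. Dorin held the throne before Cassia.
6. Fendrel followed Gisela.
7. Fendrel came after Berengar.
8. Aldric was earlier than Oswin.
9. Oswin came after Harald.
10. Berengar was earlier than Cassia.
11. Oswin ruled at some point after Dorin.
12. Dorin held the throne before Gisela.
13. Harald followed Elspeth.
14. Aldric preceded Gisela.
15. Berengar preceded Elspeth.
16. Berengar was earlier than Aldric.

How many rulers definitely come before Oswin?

5

Directly stated before Oswin: Aldric, Dorin, and Harald.
Berengar reaches Oswin via Berengar → Dorin → Oswin.
Elspeth reaches Oswin via Elspeth → Harald → Oswin.
That's Aldric, Berengar, Dorin, Elspeth, and Harald — 5 in all.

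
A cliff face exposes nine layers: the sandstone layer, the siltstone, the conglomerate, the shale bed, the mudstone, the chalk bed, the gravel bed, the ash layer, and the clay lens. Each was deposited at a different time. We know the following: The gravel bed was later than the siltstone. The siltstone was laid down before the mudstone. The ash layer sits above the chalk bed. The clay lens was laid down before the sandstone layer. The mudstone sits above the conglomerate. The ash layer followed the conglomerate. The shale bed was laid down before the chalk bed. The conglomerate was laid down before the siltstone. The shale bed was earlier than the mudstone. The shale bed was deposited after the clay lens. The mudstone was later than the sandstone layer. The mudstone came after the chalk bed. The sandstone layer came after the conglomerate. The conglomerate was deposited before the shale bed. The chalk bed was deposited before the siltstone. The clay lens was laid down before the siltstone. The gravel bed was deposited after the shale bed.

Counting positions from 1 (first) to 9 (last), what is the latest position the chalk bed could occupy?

5

The chalk bed must come before the ash layer, the gravel bed, the mudstone, and the siltstone — 4 layers forced after it.
Everything else can be placed before the chalk bed in some valid order, so the chalk bed can sit as late as position 9 − 4 = 5.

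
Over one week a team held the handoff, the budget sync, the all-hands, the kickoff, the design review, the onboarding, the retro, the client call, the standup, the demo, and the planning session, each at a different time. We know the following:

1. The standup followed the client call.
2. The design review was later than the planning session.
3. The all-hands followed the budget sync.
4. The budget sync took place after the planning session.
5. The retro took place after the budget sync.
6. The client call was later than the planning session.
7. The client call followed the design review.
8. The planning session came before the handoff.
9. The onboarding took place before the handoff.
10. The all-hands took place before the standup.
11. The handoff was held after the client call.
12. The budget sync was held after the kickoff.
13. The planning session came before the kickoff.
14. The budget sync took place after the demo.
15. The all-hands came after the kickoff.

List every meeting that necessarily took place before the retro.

the budget sync, the demo, the kickoff, the planning session

Directly stated before the retro: the budget sync.
The demo reaches the retro via the demo → the budget sync → the retro.
The kickoff reaches the retro via the kickoff → the budget sync → the retro.
The planning session reaches the retro via the planning session → the budget sync → the retro.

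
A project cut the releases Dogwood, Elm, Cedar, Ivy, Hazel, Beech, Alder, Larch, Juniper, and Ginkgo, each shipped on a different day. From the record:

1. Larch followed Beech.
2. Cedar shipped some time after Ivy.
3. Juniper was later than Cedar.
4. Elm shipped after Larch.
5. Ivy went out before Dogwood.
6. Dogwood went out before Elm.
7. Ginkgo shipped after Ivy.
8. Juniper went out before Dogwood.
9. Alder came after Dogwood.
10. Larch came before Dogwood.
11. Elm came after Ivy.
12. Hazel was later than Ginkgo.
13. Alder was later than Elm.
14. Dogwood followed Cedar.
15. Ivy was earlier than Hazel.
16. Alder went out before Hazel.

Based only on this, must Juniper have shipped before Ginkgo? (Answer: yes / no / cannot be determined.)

No chain of stated constraints runs from Juniper to Ginkgo, and none runs from Ginkgo to Juniper either.
So the relative order of Juniper and Ginkgo is not fixed by the given facts.

cannot be determined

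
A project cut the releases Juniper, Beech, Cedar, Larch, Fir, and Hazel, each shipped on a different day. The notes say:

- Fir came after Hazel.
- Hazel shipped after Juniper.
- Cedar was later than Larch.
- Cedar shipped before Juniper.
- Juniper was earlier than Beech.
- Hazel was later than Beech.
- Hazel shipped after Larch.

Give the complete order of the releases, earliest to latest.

Larch, Cedar, Juniper, Beech, Hazel, Fir

The constraints fix every adjacent pair, so only one ordering works:
Larch → Cedar → Juniper → Beech → Hazel → Fir.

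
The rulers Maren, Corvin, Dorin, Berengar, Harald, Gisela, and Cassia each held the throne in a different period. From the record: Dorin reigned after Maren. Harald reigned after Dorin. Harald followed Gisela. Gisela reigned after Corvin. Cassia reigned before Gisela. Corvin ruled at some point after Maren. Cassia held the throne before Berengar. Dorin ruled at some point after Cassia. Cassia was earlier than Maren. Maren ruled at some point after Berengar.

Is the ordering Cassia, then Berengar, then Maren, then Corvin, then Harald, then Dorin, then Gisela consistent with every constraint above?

The constraints require Dorin before Harald, but in the proposed sequence Harald appears ahead of Dorin. That one violation is enough.

no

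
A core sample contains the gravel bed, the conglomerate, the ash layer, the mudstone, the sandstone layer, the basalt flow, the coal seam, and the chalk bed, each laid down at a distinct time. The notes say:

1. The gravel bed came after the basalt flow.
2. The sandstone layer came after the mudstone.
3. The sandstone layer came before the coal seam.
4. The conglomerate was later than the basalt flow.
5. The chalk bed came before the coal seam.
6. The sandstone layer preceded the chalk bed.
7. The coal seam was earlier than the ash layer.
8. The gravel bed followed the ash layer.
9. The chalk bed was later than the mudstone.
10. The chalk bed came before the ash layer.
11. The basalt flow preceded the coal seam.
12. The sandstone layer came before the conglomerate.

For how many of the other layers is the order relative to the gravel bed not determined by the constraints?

Forced before the gravel bed: the ash layer, the basalt flow, the chalk bed, the coal seam, the mudstone, and the sandstone layer.
That leaves the conglomerate with no forced order relative to the gravel bed — 1.

1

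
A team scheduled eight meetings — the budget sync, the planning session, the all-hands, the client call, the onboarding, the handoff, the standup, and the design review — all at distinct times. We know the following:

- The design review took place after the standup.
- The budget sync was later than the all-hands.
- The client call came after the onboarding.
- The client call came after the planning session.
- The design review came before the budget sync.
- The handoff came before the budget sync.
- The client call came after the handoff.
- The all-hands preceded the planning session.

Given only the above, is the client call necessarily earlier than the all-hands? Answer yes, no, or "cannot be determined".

no

Tracing the constraints gives the all-hands → the planning session → the client call, so the all-hands must come before the client call.
That means the client call cannot be before the all-hands.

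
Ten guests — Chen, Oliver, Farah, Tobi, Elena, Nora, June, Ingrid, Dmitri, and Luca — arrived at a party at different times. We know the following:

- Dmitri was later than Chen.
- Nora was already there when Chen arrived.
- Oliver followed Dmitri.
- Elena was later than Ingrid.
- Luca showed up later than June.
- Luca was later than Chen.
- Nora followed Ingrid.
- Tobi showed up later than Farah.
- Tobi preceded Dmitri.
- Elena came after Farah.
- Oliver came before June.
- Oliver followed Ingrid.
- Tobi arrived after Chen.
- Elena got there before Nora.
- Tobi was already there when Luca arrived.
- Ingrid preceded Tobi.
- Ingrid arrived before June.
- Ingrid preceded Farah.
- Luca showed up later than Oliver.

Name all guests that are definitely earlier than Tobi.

Directly stated before Tobi: Chen, Farah, and Ingrid.
Elena reaches Tobi via Elena → Nora → Chen → Tobi.
Nora reaches Tobi via Nora → Chen → Tobi.

Chen, Elena, Farah, Ingrid, Nora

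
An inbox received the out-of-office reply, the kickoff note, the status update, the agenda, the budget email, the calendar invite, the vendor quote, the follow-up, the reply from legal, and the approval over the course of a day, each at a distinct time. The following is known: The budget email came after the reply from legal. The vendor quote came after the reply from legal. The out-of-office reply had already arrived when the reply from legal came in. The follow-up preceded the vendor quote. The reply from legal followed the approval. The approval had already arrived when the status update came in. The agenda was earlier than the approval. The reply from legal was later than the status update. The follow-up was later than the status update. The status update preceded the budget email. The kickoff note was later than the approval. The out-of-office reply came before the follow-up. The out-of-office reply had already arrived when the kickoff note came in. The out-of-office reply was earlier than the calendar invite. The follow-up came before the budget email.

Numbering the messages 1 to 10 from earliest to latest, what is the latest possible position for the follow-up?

8

The follow-up must come before the budget email and the vendor quote — 2 messages forced after it.
Everything else can be placed before the follow-up in some valid order, so the follow-up can sit as late as position 10 − 2 = 8.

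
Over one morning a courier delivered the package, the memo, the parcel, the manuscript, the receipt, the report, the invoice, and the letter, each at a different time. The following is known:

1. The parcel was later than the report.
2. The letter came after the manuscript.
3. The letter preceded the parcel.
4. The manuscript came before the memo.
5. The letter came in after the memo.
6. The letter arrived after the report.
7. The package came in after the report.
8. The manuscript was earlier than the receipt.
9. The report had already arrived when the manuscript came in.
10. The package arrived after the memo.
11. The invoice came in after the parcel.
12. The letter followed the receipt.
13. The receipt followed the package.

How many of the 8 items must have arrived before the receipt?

4

Directly stated before the receipt: the manuscript and the package.
The memo reaches the receipt via the memo → the package → the receipt.
The report reaches the receipt via the report → the manuscript → the receipt.
That's the manuscript, the memo, the package, and the report — 4 in all.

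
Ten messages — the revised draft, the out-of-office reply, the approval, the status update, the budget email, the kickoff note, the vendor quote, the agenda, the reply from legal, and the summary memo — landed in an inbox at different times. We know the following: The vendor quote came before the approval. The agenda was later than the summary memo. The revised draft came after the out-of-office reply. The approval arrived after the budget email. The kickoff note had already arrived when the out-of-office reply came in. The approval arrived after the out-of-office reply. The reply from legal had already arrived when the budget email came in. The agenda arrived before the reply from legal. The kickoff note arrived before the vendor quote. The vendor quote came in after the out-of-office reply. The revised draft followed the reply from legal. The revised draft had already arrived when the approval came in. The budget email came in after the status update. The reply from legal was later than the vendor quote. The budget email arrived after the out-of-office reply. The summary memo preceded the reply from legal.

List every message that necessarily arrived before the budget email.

the agenda, the kickoff note, the out-of-office reply, the reply from legal, the status update, the summary memo, the vendor quote

Directly stated before the budget email: the out-of-office reply, the reply from legal, and the status update.
The agenda reaches the budget email via the agenda → the reply from legal → the budget email.
The kickoff note reaches the budget email via the kickoff note → the out-of-office reply → the budget email.
The summary memo reaches the budget email via the summary memo → the reply from legal → the budget email.
Likewise the vendor quote reaches the budget email by chaining the stated constraints.
No chain forces the revised draft (or any of the others) ahead of the budget email.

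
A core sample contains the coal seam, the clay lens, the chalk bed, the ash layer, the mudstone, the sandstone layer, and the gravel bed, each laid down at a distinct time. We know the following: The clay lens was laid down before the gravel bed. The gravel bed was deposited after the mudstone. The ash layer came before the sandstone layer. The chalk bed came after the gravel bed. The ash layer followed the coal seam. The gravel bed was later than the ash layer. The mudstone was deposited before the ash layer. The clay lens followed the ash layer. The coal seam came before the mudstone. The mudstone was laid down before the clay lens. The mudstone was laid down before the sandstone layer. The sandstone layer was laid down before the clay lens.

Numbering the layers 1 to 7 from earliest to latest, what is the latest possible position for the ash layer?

3

The ash layer must come before the chalk bed, the clay lens, the gravel bed, and the sandstone layer — 4 layers forced after it.
Everything else can be placed before the ash layer in some valid order, so the ash layer can sit as late as position 7 − 4 = 3.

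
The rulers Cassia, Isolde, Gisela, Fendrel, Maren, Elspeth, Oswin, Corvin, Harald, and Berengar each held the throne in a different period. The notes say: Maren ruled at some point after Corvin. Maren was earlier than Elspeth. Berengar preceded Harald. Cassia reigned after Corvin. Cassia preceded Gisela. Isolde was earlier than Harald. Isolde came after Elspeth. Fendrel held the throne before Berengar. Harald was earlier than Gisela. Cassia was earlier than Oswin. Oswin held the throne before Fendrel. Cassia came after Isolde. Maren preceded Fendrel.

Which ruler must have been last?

Gisela

Every other ruler has a chain of constraints placing them before Gisela, so Gisela is last.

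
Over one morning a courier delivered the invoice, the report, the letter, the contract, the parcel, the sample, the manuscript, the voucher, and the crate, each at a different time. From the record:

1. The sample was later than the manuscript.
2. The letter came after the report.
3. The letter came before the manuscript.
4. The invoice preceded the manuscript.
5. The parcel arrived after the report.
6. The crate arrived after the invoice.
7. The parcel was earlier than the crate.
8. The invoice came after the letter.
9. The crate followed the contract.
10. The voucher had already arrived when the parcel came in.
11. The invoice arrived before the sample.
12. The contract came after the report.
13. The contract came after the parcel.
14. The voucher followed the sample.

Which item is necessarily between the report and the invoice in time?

Tracing the constraints gives the report → the letter → the invoice, so the letter sits after the report and before the invoice.
No other item is forced both after the report and before the invoice.

the letter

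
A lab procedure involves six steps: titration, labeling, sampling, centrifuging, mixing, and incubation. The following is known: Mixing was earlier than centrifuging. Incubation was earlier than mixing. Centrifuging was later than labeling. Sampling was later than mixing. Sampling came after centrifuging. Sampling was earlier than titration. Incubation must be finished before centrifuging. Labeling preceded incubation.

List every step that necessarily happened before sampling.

Directly stated before sampling: centrifuging and mixing.
Incubation reaches sampling via incubation → mixing → sampling.
Labeling reaches sampling via labeling → centrifuging → sampling.
No chain forces titration ahead of sampling.

centrifuging, incubation, labeling, mixing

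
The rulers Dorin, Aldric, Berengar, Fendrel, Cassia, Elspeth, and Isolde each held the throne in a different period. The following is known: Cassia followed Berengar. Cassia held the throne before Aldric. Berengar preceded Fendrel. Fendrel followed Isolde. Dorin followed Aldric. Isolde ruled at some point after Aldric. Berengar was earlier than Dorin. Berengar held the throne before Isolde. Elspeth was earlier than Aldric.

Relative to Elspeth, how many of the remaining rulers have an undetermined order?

2

Forced after Elspeth: Aldric, Dorin, Fendrel, and Isolde.
That leaves Berengar and Cassia with no forced order relative to Elspeth — 2.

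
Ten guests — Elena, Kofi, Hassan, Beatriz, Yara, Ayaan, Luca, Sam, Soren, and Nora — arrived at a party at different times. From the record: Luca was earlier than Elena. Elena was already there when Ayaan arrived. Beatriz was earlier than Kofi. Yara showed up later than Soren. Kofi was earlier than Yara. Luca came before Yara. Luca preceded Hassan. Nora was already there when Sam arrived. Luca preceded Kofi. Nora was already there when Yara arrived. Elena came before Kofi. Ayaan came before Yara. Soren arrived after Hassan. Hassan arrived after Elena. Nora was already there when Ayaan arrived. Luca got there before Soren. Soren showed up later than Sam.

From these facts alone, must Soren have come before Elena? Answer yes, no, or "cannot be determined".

no

Tracing the constraints gives Elena → Hassan → Soren, so Elena must come before Soren.
That means Soren cannot be before Elena.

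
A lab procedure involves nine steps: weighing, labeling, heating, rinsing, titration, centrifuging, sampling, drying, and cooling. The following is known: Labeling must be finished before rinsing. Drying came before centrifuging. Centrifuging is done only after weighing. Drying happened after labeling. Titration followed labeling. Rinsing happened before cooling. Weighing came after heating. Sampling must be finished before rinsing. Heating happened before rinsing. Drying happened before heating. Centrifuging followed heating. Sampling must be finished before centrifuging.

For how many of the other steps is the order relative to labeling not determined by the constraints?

1

Forced after labeling: centrifuging, cooling, drying, heating, rinsing, titration, and weighing.
That leaves sampling with no forced order relative to labeling — 1.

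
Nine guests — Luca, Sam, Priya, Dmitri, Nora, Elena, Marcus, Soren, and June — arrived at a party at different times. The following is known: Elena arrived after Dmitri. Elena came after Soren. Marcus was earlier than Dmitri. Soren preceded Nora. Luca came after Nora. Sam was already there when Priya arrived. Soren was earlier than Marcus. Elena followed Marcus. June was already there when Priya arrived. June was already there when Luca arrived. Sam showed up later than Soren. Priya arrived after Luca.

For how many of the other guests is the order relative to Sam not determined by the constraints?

Forced before Sam: Soren; forced after Sam: Priya.
That leaves Dmitri, Elena, June, Luca, Marcus, and Nora with no forced order relative to Sam — 6.

6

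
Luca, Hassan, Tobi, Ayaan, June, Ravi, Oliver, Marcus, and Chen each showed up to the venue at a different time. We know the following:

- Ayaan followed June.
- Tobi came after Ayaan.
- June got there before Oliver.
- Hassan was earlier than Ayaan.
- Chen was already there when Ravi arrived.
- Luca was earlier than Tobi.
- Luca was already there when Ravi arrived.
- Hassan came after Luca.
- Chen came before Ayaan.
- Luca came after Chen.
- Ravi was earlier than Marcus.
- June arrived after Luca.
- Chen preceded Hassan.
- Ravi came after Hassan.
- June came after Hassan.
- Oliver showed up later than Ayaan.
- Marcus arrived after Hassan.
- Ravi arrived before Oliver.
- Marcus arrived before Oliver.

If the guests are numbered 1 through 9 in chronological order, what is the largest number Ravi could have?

Ravi must come before Marcus and Oliver — 2 guests forced after them.
Everything else can be placed before Ravi in some valid order, so Ravi can sit as late as position 9 − 2 = 7.

7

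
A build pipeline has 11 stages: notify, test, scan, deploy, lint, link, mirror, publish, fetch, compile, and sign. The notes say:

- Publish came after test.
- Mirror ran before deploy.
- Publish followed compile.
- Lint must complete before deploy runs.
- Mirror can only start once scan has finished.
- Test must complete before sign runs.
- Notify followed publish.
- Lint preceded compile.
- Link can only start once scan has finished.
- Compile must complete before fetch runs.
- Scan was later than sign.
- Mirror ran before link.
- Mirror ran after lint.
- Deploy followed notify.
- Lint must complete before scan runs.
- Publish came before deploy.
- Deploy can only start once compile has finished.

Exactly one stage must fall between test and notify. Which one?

Tracing the constraints gives test → publish → notify, so publish sits after test and before notify.
No other stage is forced both after test and before notify.

publish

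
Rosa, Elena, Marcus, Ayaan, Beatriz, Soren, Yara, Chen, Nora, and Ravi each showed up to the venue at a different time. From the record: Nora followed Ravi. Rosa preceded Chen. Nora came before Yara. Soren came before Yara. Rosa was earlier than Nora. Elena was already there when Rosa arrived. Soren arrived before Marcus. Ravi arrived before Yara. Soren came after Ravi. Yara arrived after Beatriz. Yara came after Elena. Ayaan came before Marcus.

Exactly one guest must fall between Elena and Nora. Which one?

Rosa

Tracing the constraints gives Elena → Rosa → Nora, so Rosa sits after Elena and before Nora.
No other guest is forced both after Elena and before Nora.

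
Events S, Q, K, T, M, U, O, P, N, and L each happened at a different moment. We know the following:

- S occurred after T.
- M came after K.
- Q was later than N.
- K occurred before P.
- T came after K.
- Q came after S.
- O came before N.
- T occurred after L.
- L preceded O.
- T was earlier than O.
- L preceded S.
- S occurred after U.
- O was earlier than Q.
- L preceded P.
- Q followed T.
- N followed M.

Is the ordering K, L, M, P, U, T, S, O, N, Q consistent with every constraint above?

Check each stated constraint against the proposed order — e.g. L is ahead of O; M is ahead of N. Every pair is in the required order; nothing is violated.

yes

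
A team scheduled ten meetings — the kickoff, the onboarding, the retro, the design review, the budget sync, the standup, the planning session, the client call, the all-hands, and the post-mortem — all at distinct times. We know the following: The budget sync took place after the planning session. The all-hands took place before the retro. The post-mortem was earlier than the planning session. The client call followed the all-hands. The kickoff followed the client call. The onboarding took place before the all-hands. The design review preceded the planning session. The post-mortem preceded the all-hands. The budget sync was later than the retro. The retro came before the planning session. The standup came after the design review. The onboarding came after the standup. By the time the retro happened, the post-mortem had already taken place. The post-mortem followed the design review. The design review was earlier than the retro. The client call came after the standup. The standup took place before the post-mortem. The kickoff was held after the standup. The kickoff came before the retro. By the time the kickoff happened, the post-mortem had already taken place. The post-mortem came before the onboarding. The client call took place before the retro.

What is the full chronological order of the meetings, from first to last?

The constraints fix every adjacent pair, so only one ordering works:
the design review → the standup → the post-mortem → the onboarding → the all-hands → the client call → the kickoff → the retro → the planning session → the budget sync.

the design review, the standup, the post-mortem, the onboarding, the all-hands, the client call, the kickoff, the retro, the planning session, the budget sync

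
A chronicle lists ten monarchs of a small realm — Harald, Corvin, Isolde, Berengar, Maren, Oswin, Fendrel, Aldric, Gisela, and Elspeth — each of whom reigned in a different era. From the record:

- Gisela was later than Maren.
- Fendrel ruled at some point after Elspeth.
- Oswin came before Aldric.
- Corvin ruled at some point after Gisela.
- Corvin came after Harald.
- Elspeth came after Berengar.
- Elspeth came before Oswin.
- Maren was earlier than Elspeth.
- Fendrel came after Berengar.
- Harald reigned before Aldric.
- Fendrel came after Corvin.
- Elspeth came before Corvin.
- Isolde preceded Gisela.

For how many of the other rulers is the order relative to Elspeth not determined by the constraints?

3

Forced before Elspeth: Berengar and Maren; forced after Elspeth: Aldric, Corvin, Fendrel, and Oswin.
That leaves Gisela, Harald, and Isolde with no forced order relative to Elspeth — 3.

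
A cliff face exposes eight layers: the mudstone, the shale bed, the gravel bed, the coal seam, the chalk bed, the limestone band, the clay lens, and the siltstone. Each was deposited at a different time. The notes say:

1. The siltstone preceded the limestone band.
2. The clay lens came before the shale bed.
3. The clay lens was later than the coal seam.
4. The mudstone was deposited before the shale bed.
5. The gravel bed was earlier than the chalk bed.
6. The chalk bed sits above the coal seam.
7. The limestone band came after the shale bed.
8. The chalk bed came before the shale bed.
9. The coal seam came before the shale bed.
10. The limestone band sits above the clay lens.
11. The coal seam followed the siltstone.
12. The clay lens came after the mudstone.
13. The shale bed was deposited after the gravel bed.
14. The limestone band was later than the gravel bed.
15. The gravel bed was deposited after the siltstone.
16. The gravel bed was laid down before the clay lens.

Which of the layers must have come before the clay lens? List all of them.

Directly stated before the clay lens: the coal seam, the gravel bed, and the mudstone.
The siltstone reaches the clay lens via the siltstone → the gravel bed → the clay lens.
No chain forces the chalk bed (or any of the others) ahead of the clay lens.

the coal seam, the gravel bed, the mudstone, the siltstone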